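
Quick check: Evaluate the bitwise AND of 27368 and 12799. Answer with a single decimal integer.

27368 = 110101011101000
12799 = 011000111111111
AND → 010000011101000 = 8424

8424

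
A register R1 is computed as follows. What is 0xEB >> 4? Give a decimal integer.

0xEB = 11101011
shift right by 4 → 00001110 = 14
(equivalently, floor(235 / 16))

14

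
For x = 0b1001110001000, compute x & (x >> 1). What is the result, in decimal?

384

x = 1001110001000 = 5000
x>>1 = 0100111000100
AND  = 0000110000000 = 384
(x & (x >> 1) has a 1 wherever x has two consecutive 1 bits.)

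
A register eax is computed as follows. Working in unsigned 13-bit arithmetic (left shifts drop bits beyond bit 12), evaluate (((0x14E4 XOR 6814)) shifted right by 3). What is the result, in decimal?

463

0x14E4 = 1010011100100
6814 = 1101010011110
→ XOR → 0111001111010 = 3706
→ shifted right by 3 → 0000111001111 = 463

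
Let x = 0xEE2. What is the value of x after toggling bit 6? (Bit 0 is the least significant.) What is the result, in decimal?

x = 0111011100010
bit 6 is currently 1; toggle it via x ^ (1 << 6) = x ^ 64
→ 0111010100010 = 3746

3746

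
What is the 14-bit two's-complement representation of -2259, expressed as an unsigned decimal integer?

2259 in 14 bits: 00100011010011
Invert: 11011100101100
Add 1:  11011100101101 = 14125
(Check: 2^14 - 2259 = 16384 - 2259 = 14125.)

14125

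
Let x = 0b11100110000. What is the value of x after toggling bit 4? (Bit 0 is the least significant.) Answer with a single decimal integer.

1824

x = 11100110000
bit 4 is currently 1; toggle it via x ^ (1 << 4) = x ^ 16
→ 11100100000 = 1824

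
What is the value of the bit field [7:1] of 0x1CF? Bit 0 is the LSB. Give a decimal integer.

v = 0111001111
Shift right by 1: 011100111
Mask low 7 bits: 1100111 = 103

103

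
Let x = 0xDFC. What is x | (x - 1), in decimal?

3583

x = 110111111100 = 3580
x - 1 = 110111111011
OR    = 110111111111 = 3583
(x | (x - 1) sets all bits below the lowest set bit.)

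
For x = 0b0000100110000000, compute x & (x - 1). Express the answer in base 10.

x = 100110000000 = 2432
x - 1 = 100101111111
AND   = 100100000000 = 2304
(x & (x - 1) clears the lowest set bit of x.)

2304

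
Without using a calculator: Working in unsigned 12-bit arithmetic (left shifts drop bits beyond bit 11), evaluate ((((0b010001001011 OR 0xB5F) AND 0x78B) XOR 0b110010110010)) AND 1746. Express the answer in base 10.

656

0b010001001011 = 010001001011
0xB5F = 101101011111
→ OR → 111101011111 = 3935
0x78B = 011110001011
→ AND → 011100001011 = 1803
0b110010110010 = 110010110010
→ XOR → 101110111001 = 3001
1746 = 011011010010
→ AND → 001010010000 = 656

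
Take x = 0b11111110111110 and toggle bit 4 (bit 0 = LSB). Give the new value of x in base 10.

x = 11111110111110
bit 4 is currently 1; toggle it via x ^ (1 << 4) = x ^ 16
→ 11111110101110 = 16302

16302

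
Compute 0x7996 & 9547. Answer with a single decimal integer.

0x7996 = 111100110010110
9547 = 010010101001011
AND → 010000100000010 = 8450

8450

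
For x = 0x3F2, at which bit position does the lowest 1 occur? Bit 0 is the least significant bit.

1

0x3F2 = 1111110010
Trailing zeros: 1, so the lowest set bit is bit 1 (value 2).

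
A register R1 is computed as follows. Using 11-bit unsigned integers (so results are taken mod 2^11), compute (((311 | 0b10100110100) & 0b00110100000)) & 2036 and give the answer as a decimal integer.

311 = 00100110111
0b10100110100 = 10100110100
→ | → 10100110111 = 1335
0b00110100000 = 00110100000
→ & → 00100100000 = 288
2036 = 11111110100
→ & → 00100100000 = 288

288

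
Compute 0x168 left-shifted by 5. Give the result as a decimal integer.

0x168 = 00000101101000
shift left by 5 → 10110100000000 = 11520
(equivalently, 360 × 2^5 = 360 × 32)

11520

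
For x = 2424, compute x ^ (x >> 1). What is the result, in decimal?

3524

x = 100101111000 = 2424
x>>1 = 010010111100
XOR  = 110111000100 = 3524
(x ^ (x >> 1) gives the standard binary-reflected Gray code of x.)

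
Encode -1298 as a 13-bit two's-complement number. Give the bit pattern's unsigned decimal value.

6894

1298 in 13 bits: 0010100010010
Invert: 1101011101101
Add 1:  1101011101110 = 6894
(Check: 2^13 - 1298 = 8192 - 1298 = 6894.)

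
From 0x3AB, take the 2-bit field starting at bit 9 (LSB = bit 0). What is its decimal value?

v = 001110101011
Shift right by 9: 001
Mask low 2 bits: 01 = 1

1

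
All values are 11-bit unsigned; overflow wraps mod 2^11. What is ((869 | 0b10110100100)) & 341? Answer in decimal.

869 = 01101100101
0b10110100100 = 10110100100
→ | → 11111100101 = 2021
341 = 00101010101
→ & → 00101000101 = 325

325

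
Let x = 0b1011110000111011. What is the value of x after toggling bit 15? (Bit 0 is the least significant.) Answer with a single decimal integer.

x = 1011110000111011
bit 15 is currently 1; toggle it via x ^ (1 << 15) = x ^ 32768
→ 0011110000111011 = 15419

15419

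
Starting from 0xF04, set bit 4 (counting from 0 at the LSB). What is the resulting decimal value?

3860

x = 00111100000100
bit 4 is currently 0; set it via x | (1 << 4) = x | 16
→ 00111100010100 = 3860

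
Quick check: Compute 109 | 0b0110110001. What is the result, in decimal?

509

109 = 001101101
b = 110110001
 OR → 111111101 = 509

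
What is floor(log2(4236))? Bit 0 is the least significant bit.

12

4236 = 1000010001100
The topmost 1 is at position 12 (since 2^12 = 4096 ≤ 4236 < 8192).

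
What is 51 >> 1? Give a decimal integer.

25

51 = 110011
shift right by 1 → 011001 = 25
(equivalently, floor(51 / 2))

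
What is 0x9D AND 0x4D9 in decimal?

0x9D = 00010011101
0x4D9 = 10011011001
AND → 00010011001 = 153

153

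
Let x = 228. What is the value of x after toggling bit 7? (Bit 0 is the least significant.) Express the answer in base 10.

100

x = 11100100
bit 7 is currently 1; toggle it via x ^ (1 << 7) = x ^ 128
→ 01100100 = 100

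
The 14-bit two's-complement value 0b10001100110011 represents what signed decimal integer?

-7373

pattern = 10001100110011 (MSB is 1 ⇒ negative)
Invert: 01110011001100, add 1 → 01110011001101 = 7373, so the value is -7373.
(Equivalently: 9011 - 2^14 = 9011 - 16384 = -7373.)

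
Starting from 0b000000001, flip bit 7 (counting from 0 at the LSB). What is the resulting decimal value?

x = 000000001
bit 7 is currently 0; toggle it via x ^ (1 << 7) = x ^ 128
→ 010000001 = 129

129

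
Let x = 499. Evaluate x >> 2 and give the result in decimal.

124

499 = 111110011
shift right by 2 → 001111100 = 124
(equivalently, floor(499 / 4))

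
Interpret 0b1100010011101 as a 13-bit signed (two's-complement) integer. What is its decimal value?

-1891

pattern = 1100010011101 (MSB is 1 ⇒ negative)
Invert: 0011101100010, add 1 → 0011101100011 = 1891, so the value is -1891.
(Equivalently: 6301 - 2^13 = 6301 - 8192 = -1891.)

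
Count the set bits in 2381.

6

2381 = 100101001101
Count the 1s: 1 + 1 + 1 + 1 + 1 + 1 = 6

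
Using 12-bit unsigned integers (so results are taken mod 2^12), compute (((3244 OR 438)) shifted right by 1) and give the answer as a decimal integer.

3244 = 110010101100
438 = 000110110110
→ OR → 110110111110 = 3518
→ shifted right by 1 → 011011011111 = 1759

1759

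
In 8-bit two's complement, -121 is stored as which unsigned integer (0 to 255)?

135

121 in 8 bits: 01111001
Invert: 10000110
Add 1:  10000111 = 135
(Check: 2^8 - 121 = 256 - 121 = 135.)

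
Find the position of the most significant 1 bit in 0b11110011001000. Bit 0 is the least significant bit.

13

0b11110011001000 = 11110011001000
The topmost 1 is at position 13 (since 2^13 = 8192 ≤ 15560 < 16384).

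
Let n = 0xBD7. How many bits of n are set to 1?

9

0xBD7 = 101111010111
Count the 1s: 1 + 1 + 1 + 1 + 1 + 1 + 1 + 1 + 1 = 9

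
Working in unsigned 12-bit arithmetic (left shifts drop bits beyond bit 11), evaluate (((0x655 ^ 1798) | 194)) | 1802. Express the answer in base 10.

2011

0x655 = 011001010101
1798 = 011100000110
→ ^ → 000101010011 = 339
194 = 000011000010
→ | → 000111010011 = 467
1802 = 011100001010
→ | → 011111011011 = 2011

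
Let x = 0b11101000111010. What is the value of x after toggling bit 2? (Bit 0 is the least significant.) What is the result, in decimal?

x = 11101000111010
bit 2 is currently 0; toggle it via x ^ (1 << 2) = x ^ 4
→ 11101000111110 = 14910

14910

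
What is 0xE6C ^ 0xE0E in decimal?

98

0xE6C = 111001101100
0xE0E = 111000001110
XOR → 000001100010 = 98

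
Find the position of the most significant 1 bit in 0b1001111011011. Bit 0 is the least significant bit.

0b1001111011011 = 1001111011011
The topmost 1 is at position 12 (since 2^12 = 4096 ≤ 5083 < 8192).

12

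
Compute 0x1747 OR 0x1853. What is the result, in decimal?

0x1747 = 1011101000111
0x1853 = 1100001010011
 OR → 1111101010111 = 8023

8023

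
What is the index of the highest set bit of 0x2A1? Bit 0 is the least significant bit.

9

0x2A1 = 1010100001
The topmost 1 is at position 9 (since 2^9 = 512 ≤ 673 < 1024).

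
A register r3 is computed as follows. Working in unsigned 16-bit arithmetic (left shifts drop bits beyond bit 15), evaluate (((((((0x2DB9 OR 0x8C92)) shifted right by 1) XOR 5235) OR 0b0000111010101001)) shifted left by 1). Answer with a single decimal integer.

0x2DB9 = 0010110110111001
0x8C92 = 1000110010010010
→ OR → 1010110110111011 = 44475
→ shifted right by 1 → 0101011011011101 = 22237
5235 = 0001010001110011
→ XOR → 0100001010101110 = 17070
0b0000111010101001 = 0000111010101001
→ OR → 0100111010101111 = 20143
→ shifted left by 1 (mod 2^16) → 1001110101011110 = 40286

40286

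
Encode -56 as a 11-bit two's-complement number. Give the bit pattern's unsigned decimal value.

1992

56 in 11 bits: 00000111000
Invert: 11111000111
Add 1:  11111001000 = 1992
(Check: 2^11 - 56 = 2048 - 56 = 1992.)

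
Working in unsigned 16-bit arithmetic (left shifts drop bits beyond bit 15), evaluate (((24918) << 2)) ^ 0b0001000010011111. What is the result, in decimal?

38343

24918 = 0110000101010110
→ << 2 (mod 2^16) → 1000010101011000 = 34136
0b0001000010011111 = 0001000010011111
→ ^ → 1001010111000111 = 38343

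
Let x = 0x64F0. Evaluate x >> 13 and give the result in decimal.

0x64F0 = 110010011110000
shift right by 13 → 000000000000011 = 3
(equivalently, floor(25840 / 8192))

3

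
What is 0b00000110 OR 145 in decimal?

151

a = 00000110
145 = 10010001
 OR → 10010111 = 151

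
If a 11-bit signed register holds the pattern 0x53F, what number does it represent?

pattern = 10100111111 (MSB is 1 ⇒ negative)
Invert: 01011000000, add 1 → 01011000001 = 705, so the value is -705.
(Equivalently: 1343 - 2^11 = 1343 - 2048 = -705.)

-705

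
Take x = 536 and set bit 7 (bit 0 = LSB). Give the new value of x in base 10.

664

x = 1000011000
bit 7 is currently 0; set it via x | (1 << 7) = x | 128
→ 1010011000 = 664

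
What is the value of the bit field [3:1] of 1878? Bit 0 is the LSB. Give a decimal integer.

v = 11101010110
Shift right by 1: 1110101011
Mask low 3 bits: 011 = 3

3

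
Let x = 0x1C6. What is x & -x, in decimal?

2

x = 111000110 = 454
-x (two's complement) = …000111010
AND   = 000000010 = 2
(x & -x isolates the lowest set bit of x.)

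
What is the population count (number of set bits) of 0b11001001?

4

n = 11001001
Count the 1s: 1 + 1 + 1 + 1 = 4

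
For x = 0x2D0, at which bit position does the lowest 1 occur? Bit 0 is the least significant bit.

4

0x2D0 = 1011010000
Trailing zeros: 4, so the lowest set bit is bit 4 (value 16).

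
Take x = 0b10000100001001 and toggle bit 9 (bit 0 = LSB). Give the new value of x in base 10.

x = 10000100001001
bit 9 is currently 0; toggle it via x ^ (1 << 9) = x ^ 512
→ 10001100001001 = 8969

8969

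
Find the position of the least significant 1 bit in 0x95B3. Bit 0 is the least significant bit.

0x95B3 = 1001010110110011
Trailing zeros: 0, so the lowest set bit is bit 0 (value 1).

0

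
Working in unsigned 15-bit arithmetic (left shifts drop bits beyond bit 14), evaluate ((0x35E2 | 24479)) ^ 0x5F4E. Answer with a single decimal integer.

0x35E2 = 011010111100010
24479 = 101111110011111
→ | → 111111111111111 = 32767
0x5F4E = 101111101001110
→ ^ → 010000010110001 = 8369

8369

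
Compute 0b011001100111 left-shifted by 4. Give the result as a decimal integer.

x = 000011001100111
shift left by 4 → 110011001110000 = 26224
(equivalently, 1639 × 2^4 = 1639 × 16)

26224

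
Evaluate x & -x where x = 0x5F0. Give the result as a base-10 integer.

16

x = 10111110000 = 1520
-x (two's complement) = …01000010000
AND   = 00000010000 = 16
(x & -x isolates the lowest set bit of x.)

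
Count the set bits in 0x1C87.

0x1C87 = 1110010000111
Count the 1s: 1 + 1 + 1 + 1 + 1 + 1 + 1 = 7

7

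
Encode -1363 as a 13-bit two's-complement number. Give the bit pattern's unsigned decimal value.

6829

1363 in 13 bits: 0010101010011
Invert: 1101010101100
Add 1:  1101010101101 = 6829
(Check: 2^13 - 1363 = 8192 - 1363 = 6829.)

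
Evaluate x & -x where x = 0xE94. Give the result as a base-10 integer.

4

x = 111010010100 = 3732
-x (two's complement) = …000101101100
AND   = 000000000100 = 4
(x & -x isolates the lowest set bit of x.)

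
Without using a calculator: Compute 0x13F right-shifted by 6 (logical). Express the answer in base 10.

0x13F = 100111111
shift right by 6 → 000000100 = 4
(equivalently, floor(319 / 64))

4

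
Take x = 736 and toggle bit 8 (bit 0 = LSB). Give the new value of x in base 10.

992

x = 1011100000
bit 8 is currently 0; toggle it via x ^ (1 << 8) = x ^ 256
→ 1111100000 = 992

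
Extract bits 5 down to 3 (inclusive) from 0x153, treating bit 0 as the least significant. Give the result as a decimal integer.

2

v = 0101010011
Shift right by 3: 0101010
Mask low 3 bits: 010 = 2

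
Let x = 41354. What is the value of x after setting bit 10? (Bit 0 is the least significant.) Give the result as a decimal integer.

42378

x = 1010000110001010
bit 10 is currently 0; set it via x | (1 << 10) = x | 1024
→ 1010010110001010 = 42378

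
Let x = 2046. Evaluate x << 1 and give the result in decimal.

4092

2046 = 011111111110
shift left by 1 → 111111111100 = 4092
(equivalently, 2046 × 2^1 = 2046 × 2)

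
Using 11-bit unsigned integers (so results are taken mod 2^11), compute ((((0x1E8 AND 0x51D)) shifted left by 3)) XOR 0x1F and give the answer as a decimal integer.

95

0x1E8 = 00111101000
0x51D = 10100011101
→ AND → 00100001000 = 264
→ shifted left by 3 (mod 2^11) → 00001000000 = 64
0x1F = 00000011111
→ XOR → 00001011111 = 95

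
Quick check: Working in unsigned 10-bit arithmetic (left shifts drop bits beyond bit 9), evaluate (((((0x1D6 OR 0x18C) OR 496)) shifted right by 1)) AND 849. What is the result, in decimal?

0x1D6 = 0111010110
0x18C = 0110001100
→ OR → 0111011110 = 478
496 = 0111110000
→ OR → 0111111110 = 510
→ shifted right by 1 → 0011111111 = 255
849 = 1101010001
→ AND → 0001010001 = 81

81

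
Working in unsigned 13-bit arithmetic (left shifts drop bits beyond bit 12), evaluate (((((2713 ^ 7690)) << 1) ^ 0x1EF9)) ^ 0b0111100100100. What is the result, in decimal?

2713 = 0101010011001
7690 = 1111000001010
→ ^ → 1010010010011 = 5267
→ << 1 (mod 2^13) → 0100100100110 = 2342
0x1EF9 = 1111011111001
→ ^ → 1011111011111 = 6111
0b0111100100100 = 0111100100100
→ ^ → 1100011111011 = 6395

6395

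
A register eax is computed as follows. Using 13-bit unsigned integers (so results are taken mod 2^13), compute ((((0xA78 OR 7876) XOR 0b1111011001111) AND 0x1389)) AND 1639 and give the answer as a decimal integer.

0xA78 = 0101001111000
7876 = 1111011000100
→ OR → 1111011111100 = 7932
0b1111011001111 = 1111011001111
→ XOR → 0000000110011 = 51
0x1389 = 1001110001001
→ AND → 0000000000001 = 1
1639 = 0011001100111
→ AND → 0000000000001 = 1

1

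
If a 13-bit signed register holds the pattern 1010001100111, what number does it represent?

-2969

pattern = 1010001100111 (MSB is 1 ⇒ negative)
Invert: 0101110011000, add 1 → 0101110011001 = 2969, so the value is -2969.
(Equivalently: 5223 - 2^13 = 5223 - 8192 = -2969.)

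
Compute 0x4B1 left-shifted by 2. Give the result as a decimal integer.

0x4B1 = 0010010110001
shift left by 2 → 1001011000100 = 4804
(equivalently, 1201 × 2^2 = 1201 × 4)

4804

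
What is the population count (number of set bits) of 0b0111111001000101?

n = 111111001000101
Count the 1s: 1 + 1 + 1 + 1 + 1 + 1 + 1 + 1 + 1 = 9

9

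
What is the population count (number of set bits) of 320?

2

320 = 101000000
Count the 1s: 1 + 1 = 2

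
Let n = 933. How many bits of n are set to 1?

6

933 = 1110100101
Count the 1s: 1 + 1 + 1 + 1 + 1 + 1 = 6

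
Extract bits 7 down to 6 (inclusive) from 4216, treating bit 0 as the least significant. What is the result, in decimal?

v = 01000001111000
Shift right by 6: 01000001
Mask low 2 bits: 01 = 1

1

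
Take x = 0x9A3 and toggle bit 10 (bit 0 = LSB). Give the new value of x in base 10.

x = 0100110100011
bit 10 is currently 0; toggle it via x ^ (1 << 10) = x ^ 1024
→ 0110110100011 = 3491

3491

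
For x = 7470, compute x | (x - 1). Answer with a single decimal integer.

7471

x = 1110100101110 = 7470
x - 1 = 1110100101101
OR    = 1110100101111 = 7471
(x | (x - 1) sets all bits below the lowest set bit.)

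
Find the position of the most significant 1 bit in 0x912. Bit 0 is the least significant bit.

11

0x912 = 100100010010
The topmost 1 is at position 11 (since 2^11 = 2048 ≤ 2322 < 4096).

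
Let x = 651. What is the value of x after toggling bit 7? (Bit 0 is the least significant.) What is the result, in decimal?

x = 01010001011
bit 7 is currently 1; toggle it via x ^ (1 << 7) = x ^ 128
→ 01000001011 = 523

523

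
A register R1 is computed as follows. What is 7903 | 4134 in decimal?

7935

7903 = 1111011011111
4134 = 1000000100110
 OR → 1111011111111 = 7935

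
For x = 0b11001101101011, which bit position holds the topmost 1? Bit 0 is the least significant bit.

0b11001101101011 = 11001101101011
The topmost 1 is at position 13 (since 2^13 = 8192 ≤ 13163 < 16384).

13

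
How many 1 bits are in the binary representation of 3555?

3555 = 110111100011
Count the 1s: 1 + 1 + 1 + 1 + 1 + 1 + 1 + 1 = 8

8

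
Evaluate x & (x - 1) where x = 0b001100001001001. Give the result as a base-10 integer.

x = 1100001001001 = 6217
x - 1 = 1100001001000
AND   = 1100001001000 = 6216
(x & (x - 1) clears the lowest set bit of x.)

6216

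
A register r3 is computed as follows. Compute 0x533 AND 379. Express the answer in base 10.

0x533 = 10100110011
379 = 00101111011
AND → 00100110011 = 307

307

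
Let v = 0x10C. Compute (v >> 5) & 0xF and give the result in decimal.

8

v = 100001100
Shift right by 5: 1000
Mask low 4 bits: 1000 = 8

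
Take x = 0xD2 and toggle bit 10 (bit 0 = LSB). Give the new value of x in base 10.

x = 0000011010010
bit 10 is currently 0; toggle it via x ^ (1 << 10) = x ^ 1024
→ 0010011010010 = 1234

1234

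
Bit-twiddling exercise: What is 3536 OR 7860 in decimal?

8180

3536 = 0110111010000
7860 = 1111010110100
 OR → 1111111110100 = 8180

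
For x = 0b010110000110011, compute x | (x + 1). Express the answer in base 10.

x = 10110000110011 = 11315
x + 1 = 10110000110100
OR    = 10110000110111 = 11319
(x | (x + 1) sets the lowest cleared bit.)

11319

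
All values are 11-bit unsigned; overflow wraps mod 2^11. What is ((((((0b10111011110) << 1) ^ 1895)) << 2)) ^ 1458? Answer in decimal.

1758

0b10111011110 = 10111011110
→ << 1 (mod 2^11) → 01110111100 = 956
1895 = 11101100111
→ ^ → 10011011011 = 1243
→ << 2 (mod 2^11) → 01101101100 = 876
1458 = 10110110010
→ ^ → 11011011110 = 1758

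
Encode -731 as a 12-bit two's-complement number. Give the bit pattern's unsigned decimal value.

3365

731 in 12 bits: 001011011011
Invert: 110100100100
Add 1:  110100100101 = 3365
(Check: 2^12 - 731 = 4096 - 731 = 3365.)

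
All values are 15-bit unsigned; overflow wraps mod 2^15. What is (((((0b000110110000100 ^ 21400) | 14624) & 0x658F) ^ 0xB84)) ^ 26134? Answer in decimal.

2206

0b000110110000100 = 000110110000100
21400 = 101001110011000
→ ^ → 101111000011100 = 24092
14624 = 011100100100000
→ | → 111111100111100 = 32572
0x658F = 110010110001111
→ & → 110010100001100 = 25868
0xB84 = 000101110000100
→ ^ → 110111010001000 = 28296
26134 = 110011000010110
→ ^ → 000100010011110 = 2206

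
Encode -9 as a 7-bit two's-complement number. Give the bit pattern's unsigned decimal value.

9 in 7 bits: 0001001
Invert: 1110110
Add 1:  1110111 = 119
(Check: 2^7 - 9 = 128 - 9 = 119.)

119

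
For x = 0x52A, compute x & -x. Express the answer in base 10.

2

x = 10100101010 = 1322
-x (two's complement) = …01011010110
AND   = 00000000010 = 2
(x & -x isolates the lowest set bit of x.)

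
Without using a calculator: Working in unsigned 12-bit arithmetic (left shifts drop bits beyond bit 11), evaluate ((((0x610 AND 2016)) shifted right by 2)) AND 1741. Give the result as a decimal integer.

0x610 = 011000010000
2016 = 011111100000
→ AND → 011000000000 = 1536
→ shifted right by 2 → 000110000000 = 384
1741 = 011011001101
→ AND → 000010000000 = 128

128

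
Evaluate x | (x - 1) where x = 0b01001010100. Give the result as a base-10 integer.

599

x = 1001010100 = 596
x - 1 = 1001010011
OR    = 1001010111 = 599
(x | (x - 1) sets all bits below the lowest set bit.)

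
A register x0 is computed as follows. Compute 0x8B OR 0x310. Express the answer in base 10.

923

0x8B = 0010001011
0x310 = 1100010000
 OR → 1110011011 = 923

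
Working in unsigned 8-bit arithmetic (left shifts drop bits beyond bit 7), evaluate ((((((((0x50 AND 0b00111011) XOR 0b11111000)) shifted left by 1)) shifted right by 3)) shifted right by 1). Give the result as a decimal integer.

0x50 = 01010000
0b00111011 = 00111011
→ AND → 00010000 = 16
0b11111000 = 11111000
→ XOR → 11101000 = 232
→ shifted left by 1 (mod 2^8) → 11010000 = 208
→ shifted right by 3 → 00011010 = 26
→ shifted right by 1 → 00001101 = 13

13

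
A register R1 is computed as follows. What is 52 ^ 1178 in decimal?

52 = 00000110100
1178 = 10010011010
XOR → 10010101110 = 1198

1198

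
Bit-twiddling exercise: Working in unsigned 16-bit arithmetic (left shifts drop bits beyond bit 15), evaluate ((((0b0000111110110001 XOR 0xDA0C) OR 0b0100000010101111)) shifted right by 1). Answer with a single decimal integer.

0b0000111110110001 = 0000111110110001
0xDA0C = 1101101000001100
→ XOR → 1101010110111101 = 54717
0b0100000010101111 = 0100000010101111
→ OR → 1101010110111111 = 54719
→ shifted right by 1 → 0110101011011111 = 27359

27359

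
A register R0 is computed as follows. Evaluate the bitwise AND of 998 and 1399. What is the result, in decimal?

358

998 = 01111100110
1399 = 10101110111
AND → 00101100110 = 358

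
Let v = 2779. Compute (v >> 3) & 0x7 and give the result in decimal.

3

v = 0101011011011
Shift right by 3: 0101011011
Mask low 3 bits: 011 = 3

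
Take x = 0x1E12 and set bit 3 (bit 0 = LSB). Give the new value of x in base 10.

7706

x = 1111000010010
bit 3 is currently 0; set it via x | (1 << 3) = x | 8
→ 1111000011010 = 7706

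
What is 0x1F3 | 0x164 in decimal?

0x1F3 = 111110011
0x164 = 101100100
 OR → 111110111 = 503

503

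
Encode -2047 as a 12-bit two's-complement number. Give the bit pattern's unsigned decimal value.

2049

2047 in 12 bits: 011111111111
Invert: 100000000000
Add 1:  100000000001 = 2049
(Check: 2^12 - 2047 = 4096 - 2047 = 2049.)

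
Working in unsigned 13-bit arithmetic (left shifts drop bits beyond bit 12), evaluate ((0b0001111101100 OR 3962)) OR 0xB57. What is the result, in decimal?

0b0001111101100 = 0001111101100
3962 = 0111101111010
→ OR → 0111111111110 = 4094
0xB57 = 0101101010111
→ OR → 0111111111111 = 4095

4095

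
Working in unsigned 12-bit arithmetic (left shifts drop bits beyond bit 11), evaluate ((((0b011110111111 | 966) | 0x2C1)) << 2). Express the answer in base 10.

4092

0b011110111111 = 011110111111
966 = 001111000110
→ | → 011111111111 = 2047
0x2C1 = 001011000001
→ | → 011111111111 = 2047
→ << 2 (mod 2^12) → 111111111100 = 4092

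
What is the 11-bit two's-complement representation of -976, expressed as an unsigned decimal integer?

976 in 11 bits: 01111010000
Invert: 10000101111
Add 1:  10000110000 = 1072
(Check: 2^11 - 976 = 2048 - 976 = 1072.)

1072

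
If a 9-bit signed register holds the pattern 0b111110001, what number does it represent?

pattern = 111110001 (MSB is 1 ⇒ negative)
Invert: 000001110, add 1 → 000001111 = 15, so the value is -15.
(Equivalently: 497 - 2^9 = 497 - 512 = -15.)

-15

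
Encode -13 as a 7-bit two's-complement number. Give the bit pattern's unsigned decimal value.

13 in 7 bits: 0001101
Invert: 1110010
Add 1:  1110011 = 115
(Check: 2^7 - 13 = 128 - 13 = 115.)

115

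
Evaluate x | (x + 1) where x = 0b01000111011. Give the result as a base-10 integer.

x = 1000111011 = 571
x + 1 = 1000111100
OR    = 1000111111 = 575
(x | (x + 1) sets the lowest cleared bit.)

575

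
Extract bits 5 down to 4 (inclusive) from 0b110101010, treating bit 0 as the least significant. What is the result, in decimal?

v = 110101010
Shift right by 4: 11010
Mask low 2 bits: 10 = 2

2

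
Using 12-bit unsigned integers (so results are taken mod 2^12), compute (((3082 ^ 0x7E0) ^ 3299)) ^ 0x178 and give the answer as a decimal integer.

1649

3082 = 110000001010
0x7E0 = 011111100000
→ ^ → 101111101010 = 3050
3299 = 110011100011
→ ^ → 011100001001 = 1801
0x178 = 000101111000
→ ^ → 011001110001 = 1649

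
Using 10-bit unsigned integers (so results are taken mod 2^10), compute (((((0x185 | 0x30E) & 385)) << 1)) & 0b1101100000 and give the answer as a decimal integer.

768

0x185 = 0110000101
0x30E = 1100001110
→ | → 1110001111 = 911
385 = 0110000001
→ & → 0110000001 = 385
→ << 1 (mod 2^10) → 1100000010 = 770
0b1101100000 = 1101100000
→ & → 1100000000 = 768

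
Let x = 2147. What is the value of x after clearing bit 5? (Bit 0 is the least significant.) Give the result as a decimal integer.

x = 100001100011
bit 5 is currently 1; clear it via x & ~(1 << 5) = x & ~32
→ 100001000011 = 2115

2115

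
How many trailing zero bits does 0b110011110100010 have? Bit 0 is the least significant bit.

1

0b110011110100010 = 110011110100010
Trailing zeros: 1, so the lowest set bit is bit 1 (value 2).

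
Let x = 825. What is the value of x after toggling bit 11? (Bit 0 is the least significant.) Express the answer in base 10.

2873

x = 0001100111001
bit 11 is currently 0; toggle it via x ^ (1 << 11) = x ^ 2048
→ 0101100111001 = 2873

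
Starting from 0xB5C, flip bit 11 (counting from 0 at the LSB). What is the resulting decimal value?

x = 101101011100
bit 11 is currently 1; toggle it via x ^ (1 << 11) = x ^ 2048
→ 001101011100 = 860

860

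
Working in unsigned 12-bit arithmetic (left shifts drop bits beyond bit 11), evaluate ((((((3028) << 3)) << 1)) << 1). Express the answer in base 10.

3028 = 101111010100
→ << 3 (mod 2^12) → 111010100000 = 3744
→ << 1 (mod 2^12) → 110101000000 = 3392
→ << 1 (mod 2^12) → 101010000000 = 2688

2688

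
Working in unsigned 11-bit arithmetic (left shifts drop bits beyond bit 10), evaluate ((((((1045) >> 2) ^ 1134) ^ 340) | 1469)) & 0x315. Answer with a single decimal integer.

1045 = 10000010101
→ >> 2 → 00100000101 = 261
1134 = 10001101110
→ ^ → 10101101011 = 1387
340 = 00101010100
→ ^ → 10000111111 = 1087
1469 = 10110111101
→ | → 10110111111 = 1471
0x315 = 01100010101
→ & → 00100010101 = 277

277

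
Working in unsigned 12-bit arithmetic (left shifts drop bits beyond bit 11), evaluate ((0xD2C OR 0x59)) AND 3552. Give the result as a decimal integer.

3424

0xD2C = 110100101100
0x59 = 000001011001
→ OR → 110101111101 = 3453
3552 = 110111100000
→ AND → 110101100000 = 3424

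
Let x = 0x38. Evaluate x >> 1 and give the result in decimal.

0x38 = 111000
shift right by 1 → 011100 = 28
(equivalently, floor(56 / 2))

28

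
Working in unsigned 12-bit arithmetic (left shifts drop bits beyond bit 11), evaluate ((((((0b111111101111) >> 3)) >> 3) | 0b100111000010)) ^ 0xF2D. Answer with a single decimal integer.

1746

0b111111101111 = 111111101111
→ >> 3 → 000111111101 = 509
→ >> 3 → 000000111111 = 63
0b100111000010 = 100111000010
→ | → 100111111111 = 2559
0xF2D = 111100101101
→ ^ → 011011010010 = 1746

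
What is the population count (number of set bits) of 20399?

20399 = 100111110101111
Count the 1s: 1 + 1 + 1 + 1 + 1 + 1 + 1 + 1 + 1 + 1 + 1 = 11

11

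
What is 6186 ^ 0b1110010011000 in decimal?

6186 = 1100000101010
b = 1110010011000
XOR → 0010010110010 = 1202

1202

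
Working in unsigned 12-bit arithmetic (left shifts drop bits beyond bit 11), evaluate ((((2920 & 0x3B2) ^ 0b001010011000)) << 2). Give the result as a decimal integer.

2920 = 101101101000
0x3B2 = 001110110010
→ & → 001100100000 = 800
0b001010011000 = 001010011000
→ ^ → 000110111000 = 440
→ << 2 (mod 2^12) → 011011100000 = 1760

1760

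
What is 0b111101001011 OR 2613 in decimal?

3967

a = 111101001011
2613 = 101000110101
 OR → 111101111111 = 3967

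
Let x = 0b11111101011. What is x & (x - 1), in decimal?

2026

x = 11111101011 = 2027
x - 1 = 11111101010
AND   = 11111101010 = 2026
(x & (x - 1) clears the lowest set bit of x.)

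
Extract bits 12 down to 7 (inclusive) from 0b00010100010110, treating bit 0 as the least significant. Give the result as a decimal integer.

v = 00010100010110
Shift right by 7: 0001010
Mask low 6 bits: 001010 = 10

10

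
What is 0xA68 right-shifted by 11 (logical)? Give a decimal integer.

1

0xA68 = 101001101000
shift right by 11 → 000000000001 = 1
(equivalently, floor(2664 / 2048))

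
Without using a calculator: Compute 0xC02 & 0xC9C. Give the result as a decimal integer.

3072

0xC02 = 110000000010
0xC9C = 110010011100
AND → 110000000000 = 3072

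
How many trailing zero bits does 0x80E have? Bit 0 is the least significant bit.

1

0x80E = 100000001110
Trailing zeros: 1, so the lowest set bit is bit 1 (value 2).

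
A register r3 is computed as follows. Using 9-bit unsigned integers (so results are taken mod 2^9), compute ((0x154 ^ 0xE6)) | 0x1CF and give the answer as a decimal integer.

0x154 = 101010100
0xE6 = 011100110
→ ^ → 110110010 = 434
0x1CF = 111001111
→ | → 111111111 = 511

511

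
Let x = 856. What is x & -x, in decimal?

8

x = 1101011000 = 856
-x (two's complement) = …0010101000
AND   = 0000001000 = 8
(x & -x isolates the lowest set bit of x.)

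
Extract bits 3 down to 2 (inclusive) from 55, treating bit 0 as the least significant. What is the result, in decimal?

1

v = 000110111
Shift right by 2: 0001101
Mask low 2 bits: 01 = 1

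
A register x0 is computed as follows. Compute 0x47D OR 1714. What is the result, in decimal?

0x47D = 10001111101
1714 = 11010110010
 OR → 11011111111 = 1791

1791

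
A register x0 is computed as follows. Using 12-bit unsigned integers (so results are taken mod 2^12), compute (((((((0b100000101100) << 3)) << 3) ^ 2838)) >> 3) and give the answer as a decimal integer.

2

0b100000101100 = 100000101100
→ << 3 (mod 2^12) → 000101100000 = 352
→ << 3 (mod 2^12) → 101100000000 = 2816
2838 = 101100010110
→ ^ → 000000010110 = 22
→ >> 3 → 000000000010 = 2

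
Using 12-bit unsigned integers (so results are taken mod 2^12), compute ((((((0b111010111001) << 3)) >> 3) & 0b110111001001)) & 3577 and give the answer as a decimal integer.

0b111010111001 = 111010111001
→ << 3 (mod 2^12) → 010111001000 = 1480
→ >> 3 → 000010111001 = 185
0b110111001001 = 110111001001
→ & → 000010001001 = 137
3577 = 110111111001
→ & → 000010001001 = 137

137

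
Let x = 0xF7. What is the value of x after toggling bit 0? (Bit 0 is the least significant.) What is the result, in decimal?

246

x = 011110111
bit 0 is currently 1; toggle it via x ^ (1 << 0) = x ^ 1
→ 011110110 = 246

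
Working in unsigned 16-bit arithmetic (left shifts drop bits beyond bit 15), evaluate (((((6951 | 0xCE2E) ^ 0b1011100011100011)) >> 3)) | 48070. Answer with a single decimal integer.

49151

6951 = 0001101100100111
0xCE2E = 1100111000101110
→ | → 1101111100101111 = 57135
0b1011100011100011 = 1011100011100011
→ ^ → 0110011111001100 = 26572
→ >> 3 → 0000110011111001 = 3321
48070 = 1011101111000110
→ | → 1011111111111111 = 49151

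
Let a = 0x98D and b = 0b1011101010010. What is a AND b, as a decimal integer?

256

0x98D = 0100110001101
b = 1011101010010
AND → 0000100000000 = 256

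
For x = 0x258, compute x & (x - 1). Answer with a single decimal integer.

x = 1001011000 = 600
x - 1 = 1001010111
AND   = 1001010000 = 592
(x & (x - 1) clears the lowest set bit of x.)

592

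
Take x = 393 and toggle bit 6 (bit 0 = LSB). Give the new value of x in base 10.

x = 0110001001
bit 6 is currently 0; toggle it via x ^ (1 << 6) = x ^ 64
→ 0111001001 = 457

457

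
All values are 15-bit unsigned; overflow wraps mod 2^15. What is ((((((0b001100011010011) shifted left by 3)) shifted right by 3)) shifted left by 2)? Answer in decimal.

9036

0b001100011010011 = 001100011010011
→ shifted left by 3 (mod 2^15) → 100011010011000 = 18072
→ shifted right by 3 → 000100011010011 = 2259
→ shifted left by 2 (mod 2^15) → 010001101001100 = 9036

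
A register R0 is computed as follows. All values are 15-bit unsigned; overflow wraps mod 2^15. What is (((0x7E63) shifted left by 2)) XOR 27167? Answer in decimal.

5011

0x7E63 = 111111001100011
→ shifted left by 2 (mod 2^15) → 111100110001100 = 31116
27167 = 110101000011111
→ XOR → 001001110010011 = 5011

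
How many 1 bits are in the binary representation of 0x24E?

0x24E = 1001001110
Count the 1s: 1 + 1 + 1 + 1 + 1 = 5

5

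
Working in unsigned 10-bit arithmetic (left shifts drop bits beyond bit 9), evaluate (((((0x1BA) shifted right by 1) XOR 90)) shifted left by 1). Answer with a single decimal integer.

0x1BA = 0110111010
→ shifted right by 1 → 0011011101 = 221
90 = 0001011010
→ XOR → 0010000111 = 135
→ shifted left by 1 (mod 2^10) → 0100001110 = 270

270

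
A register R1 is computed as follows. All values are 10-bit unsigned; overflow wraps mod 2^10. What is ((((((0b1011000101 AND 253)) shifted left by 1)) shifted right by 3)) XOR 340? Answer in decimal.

0b1011000101 = 1011000101
253 = 0011111101
→ AND → 0011000101 = 197
→ shifted left by 1 (mod 2^10) → 0110001010 = 394
→ shifted right by 3 → 0000110001 = 49
340 = 0101010100
→ XOR → 0101100101 = 357

357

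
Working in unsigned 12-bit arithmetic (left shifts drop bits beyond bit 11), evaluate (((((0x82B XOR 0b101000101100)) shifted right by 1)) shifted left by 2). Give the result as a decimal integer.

0x82B = 100000101011
0b101000101100 = 101000101100
→ XOR → 001000000111 = 519
→ shifted right by 1 → 000100000011 = 259
→ shifted left by 2 (mod 2^12) → 010000001100 = 1036

1036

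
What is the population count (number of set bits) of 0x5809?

0x5809 = 101100000001001
Count the 1s: 1 + 1 + 1 + 1 + 1 = 5

5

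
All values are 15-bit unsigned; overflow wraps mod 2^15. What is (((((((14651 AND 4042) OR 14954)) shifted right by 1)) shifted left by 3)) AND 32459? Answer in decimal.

14651 = 011100100111011
4042 = 000111111001010
→ AND → 000100100001010 = 2314
14954 = 011101001101010
→ OR → 011101101101010 = 15210
→ shifted right by 1 → 001110110110101 = 7605
→ shifted left by 3 (mod 2^15) → 110110110101000 = 28072
32459 = 111111011001011
→ AND → 110110010001000 = 27784

27784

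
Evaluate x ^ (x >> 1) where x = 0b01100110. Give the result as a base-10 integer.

85

x = 1100110 = 102
x>>1 = 0110011
XOR  = 1010101 = 85
(x ^ (x >> 1) gives the standard binary-reflected Gray code of x.)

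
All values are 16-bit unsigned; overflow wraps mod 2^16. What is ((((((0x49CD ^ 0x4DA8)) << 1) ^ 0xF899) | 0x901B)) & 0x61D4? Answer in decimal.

24656

0x49CD = 0100100111001101
0x4DA8 = 0100110110101000
→ ^ → 0000010001100101 = 1125
→ << 1 (mod 2^16) → 0000100011001010 = 2250
0xF899 = 1111100010011001
→ ^ → 1111000001010011 = 61523
0x901B = 1001000000011011
→ | → 1111000001011011 = 61531
0x61D4 = 0110000111010100
→ & → 0110000001010000 = 24656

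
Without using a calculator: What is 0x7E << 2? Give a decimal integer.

0x7E = 001111110
shift left by 2 → 111111000 = 504
(equivalently, 126 × 2^2 = 126 × 4)

504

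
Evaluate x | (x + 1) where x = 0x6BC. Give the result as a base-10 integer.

1725

x = 11010111100 = 1724
x + 1 = 11010111101
OR    = 11010111101 = 1725
(x | (x + 1) sets the lowest cleared bit.)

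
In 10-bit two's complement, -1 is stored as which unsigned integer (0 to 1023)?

1023

1 in 10 bits: 0000000001
Invert: 1111111110
Add 1:  1111111111 = 1023
(Check: 2^10 - 1 = 1024 - 1 = 1023.)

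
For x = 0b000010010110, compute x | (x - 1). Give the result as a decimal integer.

x = 10010110 = 150
x - 1 = 10010101
OR    = 10010111 = 151
(x | (x - 1) sets all bits below the lowest set bit.)

151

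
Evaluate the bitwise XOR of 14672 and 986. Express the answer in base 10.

14672 = 11100101010000
986 = 00001111011010
XOR → 11101010001010 = 14986

14986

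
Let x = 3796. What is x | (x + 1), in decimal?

3797

x = 111011010100 = 3796
x + 1 = 111011010101
OR    = 111011010101 = 3797
(x | (x + 1) sets the lowest cleared bit.)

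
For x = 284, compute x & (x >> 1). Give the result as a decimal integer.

12

x = 100011100 = 284
x>>1 = 010001110
AND  = 000001100 = 12
(x & (x >> 1) has a 1 wherever x has two consecutive 1 bits.)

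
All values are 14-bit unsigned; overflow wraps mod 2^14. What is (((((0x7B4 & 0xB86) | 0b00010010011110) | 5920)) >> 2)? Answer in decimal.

0x7B4 = 00011110110100
0xB86 = 00101110000110
→ & → 00001110000100 = 900
0b00010010011110 = 00010010011110
→ | → 00011110011110 = 1950
5920 = 01011100100000
→ | → 01011110111110 = 6078
→ >> 2 → 00010111101111 = 1519

1519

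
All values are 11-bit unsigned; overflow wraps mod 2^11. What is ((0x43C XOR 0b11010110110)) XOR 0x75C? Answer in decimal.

0x43C = 10000111100
0b11010110110 = 11010110110
→ XOR → 01010001010 = 650
0x75C = 11101011100
→ XOR → 10111010110 = 1494

1494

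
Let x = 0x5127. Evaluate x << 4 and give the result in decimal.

332400

0x5127 = 0000101000100100111
shift left by 4 → 1010001001001110000 = 332400
(equivalently, 20775 × 2^4 = 20775 × 16)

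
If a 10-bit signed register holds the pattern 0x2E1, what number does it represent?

pattern = 1011100001 (MSB is 1 ⇒ negative)
Invert: 0100011110, add 1 → 0100011111 = 287, so the value is -287.
(Equivalently: 737 - 2^10 = 737 - 1024 = -287.)

-287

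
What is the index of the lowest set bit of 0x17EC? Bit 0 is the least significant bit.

2

0x17EC = 1011111101100
Trailing zeros: 2, so the lowest set bit is bit 2 (value 4).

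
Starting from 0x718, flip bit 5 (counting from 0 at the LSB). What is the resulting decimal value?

1848

x = 00011100011000
bit 5 is currently 0; toggle it via x ^ (1 << 5) = x ^ 32
→ 00011100111000 = 1848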